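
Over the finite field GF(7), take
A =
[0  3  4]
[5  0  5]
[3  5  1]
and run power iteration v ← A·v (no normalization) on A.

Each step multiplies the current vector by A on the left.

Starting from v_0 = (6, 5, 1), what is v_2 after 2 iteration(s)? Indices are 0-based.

v_0 = (6, 5, 1).
v_1 = A·v_0 = (5, 0, 2).
v_2 = A·v_1 = (1, 0, 3).

v_2 = (1, 0, 3)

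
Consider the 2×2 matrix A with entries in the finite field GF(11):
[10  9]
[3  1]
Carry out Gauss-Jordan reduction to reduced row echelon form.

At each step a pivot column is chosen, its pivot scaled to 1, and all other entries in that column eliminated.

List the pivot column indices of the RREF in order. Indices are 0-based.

pivot columns: 0, 1

step 1: normalize row 0 (÷10) = (1, 2)
  row 1: subtract 3×row0 = (0, 6)
step 2: normalize row 1 (÷6) = (0, 1)
  row 0: subtract 2×row1 = (1, 0)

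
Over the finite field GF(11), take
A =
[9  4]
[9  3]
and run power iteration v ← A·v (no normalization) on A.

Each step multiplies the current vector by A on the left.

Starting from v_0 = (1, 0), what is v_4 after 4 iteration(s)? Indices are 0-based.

v_0 = (1, 0).
v_1 = A·v_0 = (9, 9).
v_2 = A·v_1 = (7, 9).
v_3 = A·v_2 = (0, 2).
v_4 = A·v_3 = (8, 6).

v_4 = (8, 6)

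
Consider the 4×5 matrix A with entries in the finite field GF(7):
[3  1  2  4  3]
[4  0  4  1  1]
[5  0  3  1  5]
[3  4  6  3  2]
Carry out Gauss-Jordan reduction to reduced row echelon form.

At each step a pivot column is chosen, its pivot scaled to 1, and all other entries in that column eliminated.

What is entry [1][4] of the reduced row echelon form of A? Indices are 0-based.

[1] R0 /= 3  ⇒  (1, 5, 3, 6, 1)
     R1 -= 4·R0  ⇒  (0, 1, 6, 5, 4)
     R2 -= 5·R0  ⇒  (0, 3, 2, 6, 0)
     R3 -= 3·R0  ⇒  (0, 3, 4, 6, 6)
[2] R1 /= 1  ⇒  (0, 1, 6, 5, 4)
     R0 -= 5·R1  ⇒  (1, 0, 1, 2, 2)
     R2 -= 3·R1  ⇒  (0, 0, 5, 5, 2)
     R3 -= 3·R1  ⇒  (0, 0, 0, 5, 1)
[3] R2 /= 5  ⇒  (0, 0, 1, 1, 6)
     R0 -= 1·R2  ⇒  (1, 0, 0, 1, 3)
     R1 -= 6·R2  ⇒  (0, 1, 0, 6, 3)
[4] R3 /= 5  ⇒  (0, 0, 0, 1, 3)
     R0 -= 1·R3  ⇒  (1, 0, 0, 0, 0)
     R1 -= 6·R3  ⇒  (0, 1, 0, 0, 6)
     R2 -= 1·R3  ⇒  (0, 0, 1, 0, 3)

M[1][4] = 6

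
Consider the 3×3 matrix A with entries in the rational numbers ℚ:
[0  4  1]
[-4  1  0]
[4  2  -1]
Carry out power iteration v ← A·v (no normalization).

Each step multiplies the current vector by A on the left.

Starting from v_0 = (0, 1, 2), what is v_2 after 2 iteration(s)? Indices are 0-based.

v_2 = (4, -23, 26)

v_0 = (0, 1, 2).
v_1 = A·v_0 = (6, 1, 0).
v_2 = A·v_1 = (4, -23, 26).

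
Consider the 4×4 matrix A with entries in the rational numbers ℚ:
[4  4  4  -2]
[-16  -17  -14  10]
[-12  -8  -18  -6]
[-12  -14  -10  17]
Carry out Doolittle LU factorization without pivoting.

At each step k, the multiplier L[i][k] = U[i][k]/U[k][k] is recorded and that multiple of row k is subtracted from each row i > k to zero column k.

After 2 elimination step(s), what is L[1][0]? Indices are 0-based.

k=0: U[0][0]=4
  eliminate (1,0): mult=-4, new row 1: (0, -1, 2, 2); set L[1][0]=-4
  eliminate (2,0): mult=-3, new row 2: (0, 4, -6, -12); set L[2][0]=-3
  eliminate (3,0): mult=-3, new row 3: (0, -2, 2, 11); set L[3][0]=-3
k=1: U[1][1]=-1
  eliminate (2,1): mult=-4, new row 2: (0, 0, 2, -4); set L[2][1]=-4
  eliminate (3,1): mult=2, new row 3: (0, 0, -2, 7); set L[3][1]=2

L[1][0] = -4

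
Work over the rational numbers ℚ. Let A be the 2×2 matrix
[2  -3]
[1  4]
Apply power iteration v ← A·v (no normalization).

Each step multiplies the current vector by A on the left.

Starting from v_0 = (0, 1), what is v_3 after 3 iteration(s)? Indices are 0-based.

v_3 = (-75, 34)

v_0 = (0, 1).
v_1 = A·v_0 = (-3, 4).
v_2 = A·v_1 = (-18, 13).
v_3 = A·v_2 = (-75, 34).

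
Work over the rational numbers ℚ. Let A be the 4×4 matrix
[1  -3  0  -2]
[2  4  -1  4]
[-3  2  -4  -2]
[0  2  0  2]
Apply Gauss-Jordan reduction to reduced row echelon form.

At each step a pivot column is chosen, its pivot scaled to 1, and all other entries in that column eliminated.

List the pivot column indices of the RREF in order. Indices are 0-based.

pivot columns: 0, 1, 2, 3

[1] R0 /= 1  ⇒  (1, -3, 0, -2)
     R1 -= 2·R0  ⇒  (0, 10, -1, 8)
     R2 -= -3·R0  ⇒  (0, -7, -4, -8)
[2] R1 /= 10  ⇒  (0, 1, -1/10, 4/5)
     R0 -= -3·R1  ⇒  (1, 0, -3/10, 2/5)
     R2 -= -7·R1  ⇒  (0, 0, -47/10, -12/5)
     R3 -= 2·R1  ⇒  (0, 0, 1/5, 2/5)
[3] R2 /= -47/10  ⇒  (0, 0, 1, 24/47)
     R0 -= -3/10·R2  ⇒  (1, 0, 0, 26/47)
     R1 -= -1/10·R2  ⇒  (0, 1, 0, 40/47)
     R3 -= 1/5·R2  ⇒  (0, 0, 0, 14/47)
[4] R3 /= 14/47  ⇒  (0, 0, 0, 1)
     R0 -= 26/47·R3  ⇒  (1, 0, 0, 0)
     R1 -= 40/47·R3  ⇒  (0, 1, 0, 0)
     R2 -= 24/47·R3  ⇒  (0, 0, 1, 0)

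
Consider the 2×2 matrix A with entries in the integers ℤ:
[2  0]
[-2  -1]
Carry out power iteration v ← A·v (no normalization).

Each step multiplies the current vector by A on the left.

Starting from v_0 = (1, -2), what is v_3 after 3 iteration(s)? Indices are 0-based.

v_0 = (1, -2).
v_1 = A·v_0 = (2, 0).
v_2 = A·v_1 = (4, -4).
v_3 = A·v_2 = (8, -4).

v_3 = (8, -4)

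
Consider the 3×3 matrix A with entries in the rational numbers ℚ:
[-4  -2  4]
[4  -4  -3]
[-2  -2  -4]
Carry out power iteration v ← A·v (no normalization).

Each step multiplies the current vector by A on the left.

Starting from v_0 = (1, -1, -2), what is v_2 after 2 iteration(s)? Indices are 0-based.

v_0 = (1, -1, -2).
v_1 = A·v_0 = (-10, 14, 8).
v_2 = A·v_1 = (44, -120, -40).

v_2 = (44, -120, -40)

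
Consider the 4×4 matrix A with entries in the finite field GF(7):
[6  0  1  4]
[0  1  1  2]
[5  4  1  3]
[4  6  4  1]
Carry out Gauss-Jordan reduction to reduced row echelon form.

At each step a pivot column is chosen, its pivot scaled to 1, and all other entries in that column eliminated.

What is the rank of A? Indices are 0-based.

step 1: normalize row 0 (÷6) = (1, 0, 6, 3)
  row 2: subtract 5×row0 = (0, 4, 6, 2)
  row 3: subtract 4×row0 = (0, 6, 1, 3)
step 2: normalize row 1 (÷1) = (0, 1, 1, 2)
  row 2: subtract 4×row1 = (0, 0, 2, 1)
  row 3: subtract 6×row1 = (0, 0, 2, 5)
step 3: normalize row 2 (÷2) = (0, 0, 1, 4)
  row 0: subtract 6×row2 = (1, 0, 0, 0)
  row 1: subtract 1×row2 = (0, 1, 0, 5)
  row 3: subtract 2×row2 = (0, 0, 0, 4)
step 4: normalize row 3 (÷4) = (0, 0, 0, 1)
  row 1: subtract 5×row3 = (0, 1, 0, 0)
  row 2: subtract 4×row3 = (0, 0, 1, 0)

rank = 4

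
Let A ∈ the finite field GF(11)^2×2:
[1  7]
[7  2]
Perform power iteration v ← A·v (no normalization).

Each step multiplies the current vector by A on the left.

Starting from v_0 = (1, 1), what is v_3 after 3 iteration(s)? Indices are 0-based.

v_3 = (6, 7)

v_0 = (1, 1).
v_1 = A·v_0 = (8, 9).
v_2 = A·v_1 = (5, 8).
v_3 = A·v_2 = (6, 7).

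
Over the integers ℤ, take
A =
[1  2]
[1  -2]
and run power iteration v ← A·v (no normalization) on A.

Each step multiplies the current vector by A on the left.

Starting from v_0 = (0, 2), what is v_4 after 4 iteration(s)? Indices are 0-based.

v_0 = (0, 2).
v_1 = A·v_0 = (4, -4).
v_2 = A·v_1 = (-4, 12).
v_3 = A·v_2 = (20, -28).
v_4 = A·v_3 = (-36, 76).

v_4 = (-36, 76)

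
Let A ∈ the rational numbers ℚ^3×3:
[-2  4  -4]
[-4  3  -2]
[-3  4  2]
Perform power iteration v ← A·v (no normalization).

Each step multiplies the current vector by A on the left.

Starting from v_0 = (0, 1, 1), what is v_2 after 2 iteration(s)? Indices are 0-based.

v_2 = (-20, -9, 16)

v_0 = (0, 1, 1).
v_1 = A·v_0 = (0, 1, 6).
v_2 = A·v_1 = (-20, -9, 16).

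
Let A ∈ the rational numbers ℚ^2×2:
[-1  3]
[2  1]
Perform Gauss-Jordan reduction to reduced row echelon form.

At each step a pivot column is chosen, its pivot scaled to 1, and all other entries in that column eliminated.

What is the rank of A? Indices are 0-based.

rank = 2

pivot(0,0)=-1: scale R0 → (1, -3)
  clear (1,0): R1 −= (2)R0 → (0, 7)
pivot(1,1)=7: scale R1 → (0, 1)
  clear (0,1): R0 −= (-3)R1 → (1, 0)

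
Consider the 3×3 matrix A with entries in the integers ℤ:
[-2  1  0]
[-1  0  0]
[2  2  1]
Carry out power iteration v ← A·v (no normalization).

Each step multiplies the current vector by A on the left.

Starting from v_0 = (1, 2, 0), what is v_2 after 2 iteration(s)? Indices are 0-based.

v_0 = (1, 2, 0).
v_1 = A·v_0 = (0, -1, 6).
v_2 = A·v_1 = (-1, 0, 4).

v_2 = (-1, 0, 4)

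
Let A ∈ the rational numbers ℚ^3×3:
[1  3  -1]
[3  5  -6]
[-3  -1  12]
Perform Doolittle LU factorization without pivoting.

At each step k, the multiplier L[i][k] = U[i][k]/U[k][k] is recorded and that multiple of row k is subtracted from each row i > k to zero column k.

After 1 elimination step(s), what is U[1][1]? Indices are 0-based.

k=0: U[0][0]=1
  eliminate (1,0): mult=3, new row 1: (0, -4, -3); set L[1][0]=3
  eliminate (2,0): mult=-3, new row 2: (0, 8, 9); set L[2][0]=-3

U[1][1] = -4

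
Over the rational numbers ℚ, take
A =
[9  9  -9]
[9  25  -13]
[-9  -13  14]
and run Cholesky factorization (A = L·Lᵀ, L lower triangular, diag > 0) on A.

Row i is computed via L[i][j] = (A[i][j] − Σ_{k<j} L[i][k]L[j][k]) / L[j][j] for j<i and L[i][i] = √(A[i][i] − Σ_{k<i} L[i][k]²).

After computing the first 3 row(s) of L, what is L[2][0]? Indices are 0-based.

Step 1: L[0][0] = √(9) = 3.
  L[1][0] = (9) / L[0][0] = 3.
Step 2: L[1][1] = √(16) = 4.
  L[2][0] = (-9) / L[0][0] = -3.
  L[2][1] = (-4) / L[1][1] = -1.
Step 3: L[2][2] = √(4) = 2.

L[2][0] = -3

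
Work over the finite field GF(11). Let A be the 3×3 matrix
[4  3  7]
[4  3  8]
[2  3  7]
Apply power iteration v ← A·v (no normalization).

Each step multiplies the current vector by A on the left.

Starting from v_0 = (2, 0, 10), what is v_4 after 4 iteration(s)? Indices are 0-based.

v_4 = (3, 7, 8)

v_0 = (2, 0, 10).
v_1 = A·v_0 = (1, 0, 8).
v_2 = A·v_1 = (5, 2, 3).
v_3 = A·v_2 = (3, 6, 4).
v_4 = A·v_3 = (3, 7, 8).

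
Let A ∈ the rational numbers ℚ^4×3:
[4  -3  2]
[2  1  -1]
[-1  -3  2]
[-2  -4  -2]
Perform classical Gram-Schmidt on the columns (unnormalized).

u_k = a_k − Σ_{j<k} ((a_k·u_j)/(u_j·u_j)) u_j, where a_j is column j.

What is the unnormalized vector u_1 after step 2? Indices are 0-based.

u_1 = (-79/25, 23/25, -74/25, -98/25)

Step 1: u_0 = a_0 = (4, 2, -1, -2).
Step 2: u_1 = a_1 − (1/25)·u_0 = (-79/25, 23/25, -74/25, -98/25).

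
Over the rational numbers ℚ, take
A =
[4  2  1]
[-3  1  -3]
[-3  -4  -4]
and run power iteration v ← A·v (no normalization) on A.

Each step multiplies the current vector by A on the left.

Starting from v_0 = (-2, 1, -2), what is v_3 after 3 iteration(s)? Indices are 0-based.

v_0 = (-2, 1, -2).
v_1 = A·v_0 = (-8, 13, 10).
v_2 = A·v_1 = (4, 7, -68).
v_3 = A·v_2 = (-38, 199, 232).

v_3 = (-38, 199, 232)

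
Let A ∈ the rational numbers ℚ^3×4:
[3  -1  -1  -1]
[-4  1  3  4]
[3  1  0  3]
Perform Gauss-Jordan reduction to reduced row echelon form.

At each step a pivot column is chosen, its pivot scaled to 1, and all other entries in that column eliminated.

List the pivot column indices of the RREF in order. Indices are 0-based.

pivot columns: 0, 1, 2

[1] R0 /= 3  ⇒  (1, -1/3, -1/3, -1/3)
     R1 -= -4·R0  ⇒  (0, -1/3, 5/3, 8/3)
     R2 -= 3·R0  ⇒  (0, 2, 1, 4)
[2] R1 /= -1/3  ⇒  (0, 1, -5, -8)
     R0 -= -1/3·R1  ⇒  (1, 0, -2, -3)
     R2 -= 2·R1  ⇒  (0, 0, 11, 20)
[3] R2 /= 11  ⇒  (0, 0, 1, 20/11)
     R0 -= -2·R2  ⇒  (1, 0, 0, 7/11)
     R1 -= -5·R2  ⇒  (0, 1, 0, 12/11)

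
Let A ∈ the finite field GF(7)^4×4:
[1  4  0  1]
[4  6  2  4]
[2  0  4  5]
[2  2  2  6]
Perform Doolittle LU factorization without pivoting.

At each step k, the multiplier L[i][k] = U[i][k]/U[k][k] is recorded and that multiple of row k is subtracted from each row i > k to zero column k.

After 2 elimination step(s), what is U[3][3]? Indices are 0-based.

U[3][3] = 4

k=0: U[0][0]=1
  eliminate (1,0): mult=4, new row 1: (0, 4, 2, 0); set L[1][0]=4
  eliminate (2,0): mult=2, new row 2: (0, 6, 4, 3); set L[2][0]=2
  eliminate (3,0): mult=2, new row 3: (0, 1, 2, 4); set L[3][0]=2
k=1: U[1][1]=4
  eliminate (2,1): mult=5, new row 2: (0, 0, 1, 3); set L[2][1]=5
  eliminate (3,1): mult=2, new row 3: (0, 0, 5, 4); set L[3][1]=2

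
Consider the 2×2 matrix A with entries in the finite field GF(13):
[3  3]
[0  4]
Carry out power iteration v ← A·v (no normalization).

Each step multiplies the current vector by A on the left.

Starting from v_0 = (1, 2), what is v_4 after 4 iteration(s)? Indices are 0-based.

v_4 = (0, 5)

v_0 = (1, 2).
v_1 = A·v_0 = (9, 8).
v_2 = A·v_1 = (12, 6).
v_3 = A·v_2 = (2, 11).
v_4 = A·v_3 = (0, 5).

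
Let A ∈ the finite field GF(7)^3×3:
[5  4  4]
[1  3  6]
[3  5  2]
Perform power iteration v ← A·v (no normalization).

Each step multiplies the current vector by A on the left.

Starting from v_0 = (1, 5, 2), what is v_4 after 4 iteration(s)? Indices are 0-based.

v_0 = (1, 5, 2).
v_1 = A·v_0 = (5, 0, 4).
v_2 = A·v_1 = (6, 1, 2).
v_3 = A·v_2 = (0, 0, 6).
v_4 = A·v_3 = (3, 1, 5).

v_4 = (3, 1, 5)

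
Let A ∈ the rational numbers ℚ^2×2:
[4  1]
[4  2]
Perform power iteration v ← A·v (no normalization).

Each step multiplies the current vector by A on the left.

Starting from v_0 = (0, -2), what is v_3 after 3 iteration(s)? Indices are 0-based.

v_0 = (0, -2).
v_1 = A·v_0 = (-2, -4).
v_2 = A·v_1 = (-12, -16).
v_3 = A·v_2 = (-64, -80).

v_3 = (-64, -80)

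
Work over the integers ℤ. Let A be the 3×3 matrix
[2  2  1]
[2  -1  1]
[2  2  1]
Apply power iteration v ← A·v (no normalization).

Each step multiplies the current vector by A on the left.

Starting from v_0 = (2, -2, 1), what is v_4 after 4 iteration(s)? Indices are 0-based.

v_4 = (239, 74, 239)

v_0 = (2, -2, 1).
v_1 = A·v_0 = (1, 7, 1).
v_2 = A·v_1 = (17, -4, 17).
v_3 = A·v_2 = (43, 55, 43).
v_4 = A·v_3 = (239, 74, 239).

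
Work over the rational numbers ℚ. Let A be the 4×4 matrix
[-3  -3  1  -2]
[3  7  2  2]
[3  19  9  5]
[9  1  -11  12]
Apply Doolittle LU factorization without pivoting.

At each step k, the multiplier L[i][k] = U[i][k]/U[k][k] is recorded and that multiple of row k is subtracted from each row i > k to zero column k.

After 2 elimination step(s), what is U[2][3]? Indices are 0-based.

U[2][3] = 3

k=0: U[0][0]=-3
  eliminate (1,0): mult=-1, new row 1: (0, 4, 3, 0); set L[1][0]=-1
  eliminate (2,0): mult=-1, new row 2: (0, 16, 10, 3); set L[2][0]=-1
  eliminate (3,0): mult=-3, new row 3: (0, -8, -8, 6); set L[3][0]=-3
k=1: U[1][1]=4
  eliminate (2,1): mult=4, new row 2: (0, 0, -2, 3); set L[2][1]=4
  eliminate (3,1): mult=-2, new row 3: (0, 0, -2, 6); set L[3][1]=-2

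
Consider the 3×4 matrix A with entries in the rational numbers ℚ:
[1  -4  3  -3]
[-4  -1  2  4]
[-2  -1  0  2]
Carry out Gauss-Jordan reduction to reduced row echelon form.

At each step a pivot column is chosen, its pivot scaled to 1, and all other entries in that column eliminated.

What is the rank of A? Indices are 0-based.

step 1: normalize row 0 (÷1) = (1, -4, 3, -3)
  row 1: subtract -4×row0 = (0, -17, 14, -8)
  row 2: subtract -2×row0 = (0, -9, 6, -4)
step 2: normalize row 1 (÷-17) = (0, 1, -14/17, 8/17)
  row 0: subtract -4×row1 = (1, 0, -5/17, -19/17)
  row 2: subtract -9×row1 = (0, 0, -24/17, 4/17)
step 3: normalize row 2 (÷-24/17) = (0, 0, 1, -1/6)
  row 0: subtract -5/17×row2 = (1, 0, 0, -7/6)
  row 1: subtract -14/17×row2 = (0, 1, 0, 1/3)

rank = 3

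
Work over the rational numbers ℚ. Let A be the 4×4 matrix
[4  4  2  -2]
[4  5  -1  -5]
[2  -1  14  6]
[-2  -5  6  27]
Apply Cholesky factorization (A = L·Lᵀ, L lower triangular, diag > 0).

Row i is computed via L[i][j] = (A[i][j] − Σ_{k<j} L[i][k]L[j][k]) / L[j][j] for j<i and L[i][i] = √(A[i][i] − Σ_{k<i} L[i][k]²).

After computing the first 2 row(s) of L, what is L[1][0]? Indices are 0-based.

L[1][0] = 2

Step 1: L[0][0] = √(4) = 2.
  L[1][0] = (4) / L[0][0] = 2.
Step 2: L[1][1] = √(1) = 1.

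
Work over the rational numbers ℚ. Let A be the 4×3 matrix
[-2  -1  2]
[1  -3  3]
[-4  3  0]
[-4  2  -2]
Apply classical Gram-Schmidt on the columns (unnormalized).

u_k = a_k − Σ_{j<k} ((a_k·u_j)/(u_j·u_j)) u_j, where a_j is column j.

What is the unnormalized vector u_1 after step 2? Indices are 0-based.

Step 1: u_0 = a_0 = (-2, 1, -4, -4).
Step 2: u_1 = a_1 − (-21/37)·u_0 = (-79/37, -90/37, 27/37, -10/37).

u_1 = (-79/37, -90/37, 27/37, -10/37)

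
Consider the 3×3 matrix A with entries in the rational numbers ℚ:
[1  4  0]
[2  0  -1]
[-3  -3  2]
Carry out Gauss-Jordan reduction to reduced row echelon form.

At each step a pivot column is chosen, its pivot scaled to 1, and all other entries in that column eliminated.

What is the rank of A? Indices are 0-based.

pivot(0,0)=1: scale R0 → (1, 4, 0)
  clear (1,0): R1 −= (2)R0 → (0, -8, -1)
  clear (2,0): R2 −= (-3)R0 → (0, 9, 2)
pivot(1,1)=-8: scale R1 → (0, 1, 1/8)
  clear (0,1): R0 −= (4)R1 → (1, 0, -1/2)
  clear (2,1): R2 −= (9)R1 → (0, 0, 7/8)
pivot(2,2)=7/8: scale R2 → (0, 0, 1)
  clear (0,2): R0 −= (-1/2)R2 → (1, 0, 0)
  clear (1,2): R1 −= (1/8)R2 → (0, 1, 0)

rank = 3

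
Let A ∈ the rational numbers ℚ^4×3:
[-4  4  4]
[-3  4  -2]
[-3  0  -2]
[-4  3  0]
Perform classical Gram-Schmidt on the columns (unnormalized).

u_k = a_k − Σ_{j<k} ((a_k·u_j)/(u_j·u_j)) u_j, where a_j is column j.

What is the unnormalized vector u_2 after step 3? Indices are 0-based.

Step 1: u_0 = a_0 = (-4, -3, -3, -4).
Step 2: u_1 = a_1 − (-4/5)·u_0 = (4/5, 8/5, -12/5, -1/5).
Step 3: u_2 = a_2 − (-2/25)·u_0 − (8/15)·u_1 = (244/75, -232/75, -24/25, -16/75).

u_2 = (244/75, -232/75, -24/25, -16/75)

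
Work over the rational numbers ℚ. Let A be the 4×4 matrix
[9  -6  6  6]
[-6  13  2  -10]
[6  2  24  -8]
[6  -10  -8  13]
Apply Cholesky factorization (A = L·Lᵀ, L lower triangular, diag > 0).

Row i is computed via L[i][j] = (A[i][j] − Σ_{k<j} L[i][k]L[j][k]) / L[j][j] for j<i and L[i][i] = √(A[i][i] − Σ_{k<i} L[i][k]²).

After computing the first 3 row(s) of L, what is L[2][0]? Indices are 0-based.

Step 1: L[0][0] = √(9) = 3.
  L[1][0] = (-6) / L[0][0] = -2.
Step 2: L[1][1] = √(9) = 3.
  L[2][0] = (6) / L[0][0] = 2.
  L[2][1] = (6) / L[1][1] = 2.
Step 3: L[2][2] = √(16) = 4.

L[2][0] = 2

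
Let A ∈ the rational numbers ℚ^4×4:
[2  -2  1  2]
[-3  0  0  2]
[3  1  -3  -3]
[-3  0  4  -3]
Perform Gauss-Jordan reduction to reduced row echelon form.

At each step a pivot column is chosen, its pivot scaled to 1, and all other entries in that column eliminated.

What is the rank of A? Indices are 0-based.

rank = 4

step 1: normalize row 0 (÷2) = (1, -1, 1/2, 1)
  row 1: subtract -3×row0 = (0, -3, 3/2, 5)
  row 2: subtract 3×row0 = (0, 4, -9/2, -6)
  row 3: subtract -3×row0 = (0, -3, 11/2, 0)
step 2: normalize row 1 (÷-3) = (0, 1, -1/2, -5/3)
  row 0: subtract -1×row1 = (1, 0, 0, -2/3)
  row 2: subtract 4×row1 = (0, 0, -5/2, 2/3)
  row 3: subtract -3×row1 = (0, 0, 4, -5)
step 3: normalize row 2 (÷-5/2) = (0, 0, 1, -4/15)
  row 1: subtract -1/2×row2 = (0, 1, 0, -9/5)
  row 3: subtract 4×row2 = (0, 0, 0, -59/15)
step 4: normalize row 3 (÷-59/15) = (0, 0, 0, 1)
  row 0: subtract -2/3×row3 = (1, 0, 0, 0)
  row 1: subtract -9/5×row3 = (0, 1, 0, 0)
  row 2: subtract -4/15×row3 = (0, 0, 1, 0)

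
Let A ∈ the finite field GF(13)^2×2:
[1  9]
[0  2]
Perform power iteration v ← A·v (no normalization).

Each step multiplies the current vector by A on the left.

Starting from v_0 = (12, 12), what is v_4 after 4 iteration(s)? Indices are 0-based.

v_4 = (7, 10)

v_0 = (12, 12).
v_1 = A·v_0 = (3, 11).
v_2 = A·v_1 = (11, 9).
v_3 = A·v_2 = (1, 5).
v_4 = A·v_3 = (7, 10).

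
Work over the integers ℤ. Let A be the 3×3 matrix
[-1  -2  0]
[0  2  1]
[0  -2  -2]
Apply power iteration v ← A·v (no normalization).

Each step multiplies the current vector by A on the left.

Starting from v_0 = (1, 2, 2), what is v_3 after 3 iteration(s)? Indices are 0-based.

v_0 = (1, 2, 2).
v_1 = A·v_0 = (-5, 6, -8).
v_2 = A·v_1 = (-7, 4, 4).
v_3 = A·v_2 = (-1, 12, -16).

v_3 = (-1, 12, -16)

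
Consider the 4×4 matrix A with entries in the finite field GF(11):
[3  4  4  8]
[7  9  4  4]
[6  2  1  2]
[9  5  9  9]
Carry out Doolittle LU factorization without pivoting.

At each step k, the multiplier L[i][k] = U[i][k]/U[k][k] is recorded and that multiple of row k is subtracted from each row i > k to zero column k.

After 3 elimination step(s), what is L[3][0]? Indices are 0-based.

[col 0] pivot 3
  R1 -= 6*R0 → (0, 7, 2, 0)  (L[1][0] := 6)
  R2 -= 2*R0 → (0, 5, 4, 8)  (L[2][0] := 2)
  R3 -= 3*R0 → (0, 4, 8, 7)  (L[3][0] := 3)
[col 1] pivot 7
  R2 -= 7*R1 → (0, 0, 1, 8)  (L[2][1] := 7)
  R3 -= 10*R1 → (0, 0, 10, 7)  (L[3][1] := 10)
[col 2] pivot 1
  R3 -= 10*R2 → (0, 0, 0, 4)  (L[3][2] := 10)

L[3][0] = 3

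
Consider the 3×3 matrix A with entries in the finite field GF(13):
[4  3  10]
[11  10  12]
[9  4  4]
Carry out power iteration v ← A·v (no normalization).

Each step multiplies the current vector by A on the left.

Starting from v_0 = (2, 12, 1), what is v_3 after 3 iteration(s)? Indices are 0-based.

v_3 = (5, 5, 4)

v_0 = (2, 12, 1).
v_1 = A·v_0 = (2, 11, 5).
v_2 = A·v_1 = (0, 10, 4).
v_3 = A·v_2 = (5, 5, 4).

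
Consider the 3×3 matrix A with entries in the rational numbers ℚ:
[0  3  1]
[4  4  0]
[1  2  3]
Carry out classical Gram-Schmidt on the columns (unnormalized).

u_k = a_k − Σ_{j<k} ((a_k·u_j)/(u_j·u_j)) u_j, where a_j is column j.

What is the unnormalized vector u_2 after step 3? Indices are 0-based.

Step 1: u_0 = a_0 = (0, 4, 1).
Step 2: u_1 = a_1 − (18/17)·u_0 = (3, -4/17, 16/17).
Step 3: u_2 = a_2 − (3/17)·u_0 − (99/169)·u_1 = (-128/169, -96/169, 384/169).

u_2 = (-128/169, -96/169, 384/169)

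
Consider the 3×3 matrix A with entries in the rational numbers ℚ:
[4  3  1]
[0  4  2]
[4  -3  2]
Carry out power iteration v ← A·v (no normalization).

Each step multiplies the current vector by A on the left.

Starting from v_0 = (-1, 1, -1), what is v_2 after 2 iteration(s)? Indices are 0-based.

v_0 = (-1, 1, -1).
v_1 = A·v_0 = (-2, 2, -9).
v_2 = A·v_1 = (-11, -10, -32).

v_2 = (-11, -10, -32)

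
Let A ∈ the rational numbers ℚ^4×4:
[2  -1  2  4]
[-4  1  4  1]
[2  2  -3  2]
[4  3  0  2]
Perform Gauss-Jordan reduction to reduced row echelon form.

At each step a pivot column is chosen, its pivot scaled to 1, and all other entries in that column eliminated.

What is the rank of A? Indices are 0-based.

rank = 4

pivot(0,0)=2: scale R0 → (1, -1/2, 1, 2)
  clear (1,0): R1 −= (-4)R0 → (0, -1, 8, 9)
  clear (2,0): R2 −= (2)R0 → (0, 3, -5, -2)
  clear (3,0): R3 −= (4)R0 → (0, 5, -4, -6)
pivot(1,1)=-1: scale R1 → (0, 1, -8, -9)
  clear (0,1): R0 −= (-1/2)R1 → (1, 0, -3, -5/2)
  clear (2,1): R2 −= (3)R1 → (0, 0, 19, 25)
  clear (3,1): R3 −= (5)R1 → (0, 0, 36, 39)
pivot(2,2)=19: scale R2 → (0, 0, 1, 25/19)
  clear (0,2): R0 −= (-3)R2 → (1, 0, 0, 55/38)
  clear (1,2): R1 −= (-8)R2 → (0, 1, 0, 29/19)
  clear (3,2): R3 −= (36)R2 → (0, 0, 0, -159/19)
pivot(3,3)=-159/19: scale R3 → (0, 0, 0, 1)
  clear (0,3): R0 −= (55/38)R3 → (1, 0, 0, 0)
  clear (1,3): R1 −= (29/19)R3 → (0, 1, 0, 0)
  clear (2,3): R2 −= (25/19)R3 → (0, 0, 1, 0)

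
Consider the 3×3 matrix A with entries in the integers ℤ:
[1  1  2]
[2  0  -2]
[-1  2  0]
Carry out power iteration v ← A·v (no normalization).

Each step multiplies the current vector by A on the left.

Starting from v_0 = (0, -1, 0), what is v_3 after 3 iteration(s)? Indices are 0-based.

v_3 = (-1, -12, 9)

v_0 = (0, -1, 0).
v_1 = A·v_0 = (-1, 0, -2).
v_2 = A·v_1 = (-5, 2, 1).
v_3 = A·v_2 = (-1, -12, 9).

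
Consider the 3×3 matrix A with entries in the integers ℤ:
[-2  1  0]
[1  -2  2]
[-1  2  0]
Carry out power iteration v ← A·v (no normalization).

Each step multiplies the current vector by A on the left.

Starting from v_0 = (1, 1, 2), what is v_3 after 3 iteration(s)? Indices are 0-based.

v_0 = (1, 1, 2).
v_1 = A·v_0 = (-1, 3, 1).
v_2 = A·v_1 = (5, -5, 7).
v_3 = A·v_2 = (-15, 29, -15).

v_3 = (-15, 29, -15)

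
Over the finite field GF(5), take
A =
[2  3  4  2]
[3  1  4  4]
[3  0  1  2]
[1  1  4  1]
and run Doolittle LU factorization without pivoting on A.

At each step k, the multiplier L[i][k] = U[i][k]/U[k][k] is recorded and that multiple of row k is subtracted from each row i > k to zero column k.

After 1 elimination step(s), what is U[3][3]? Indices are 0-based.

[col 0] pivot 2
  R1 -= 4*R0 → (0, 4, 3, 1)  (L[1][0] := 4)
  R2 -= 4*R0 → (0, 3, 0, 4)  (L[2][0] := 4)
  R3 -= 3*R0 → (0, 2, 2, 0)  (L[3][0] := 3)

U[3][3] = 0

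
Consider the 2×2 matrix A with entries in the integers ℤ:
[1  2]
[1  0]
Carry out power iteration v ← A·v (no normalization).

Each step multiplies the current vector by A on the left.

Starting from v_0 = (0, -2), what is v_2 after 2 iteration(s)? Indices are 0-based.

v_2 = (-4, -4)

v_0 = (0, -2).
v_1 = A·v_0 = (-4, 0).
v_2 = A·v_1 = (-4, -4).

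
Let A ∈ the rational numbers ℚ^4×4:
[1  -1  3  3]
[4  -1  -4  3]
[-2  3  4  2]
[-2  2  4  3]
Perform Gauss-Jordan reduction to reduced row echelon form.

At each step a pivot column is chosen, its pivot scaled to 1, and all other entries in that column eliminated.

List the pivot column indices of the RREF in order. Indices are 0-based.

pivot columns: 0, 1, 2, 3

[1] R0 /= 1  ⇒  (1, -1, 3, 3)
     R1 -= 4·R0  ⇒  (0, 3, -16, -9)
     R2 -= -2·R0  ⇒  (0, 1, 10, 8)
     R3 -= -2·R0  ⇒  (0, 0, 10, 9)
[2] R1 /= 3  ⇒  (0, 1, -16/3, -3)
     R0 -= -1·R1  ⇒  (1, 0, -7/3, 0)
     R2 -= 1·R1  ⇒  (0, 0, 46/3, 11)
[3] R2 /= 46/3  ⇒  (0, 0, 1, 33/46)
     R0 -= -7/3·R2  ⇒  (1, 0, 0, 77/46)
     R1 -= -16/3·R2  ⇒  (0, 1, 0, 19/23)
     R3 -= 10·R2  ⇒  (0, 0, 0, 42/23)
[4] R3 /= 42/23  ⇒  (0, 0, 0, 1)
     R0 -= 77/46·R3  ⇒  (1, 0, 0, 0)
     R1 -= 19/23·R3  ⇒  (0, 1, 0, 0)
     R2 -= 33/46·R3  ⇒  (0, 0, 1, 0)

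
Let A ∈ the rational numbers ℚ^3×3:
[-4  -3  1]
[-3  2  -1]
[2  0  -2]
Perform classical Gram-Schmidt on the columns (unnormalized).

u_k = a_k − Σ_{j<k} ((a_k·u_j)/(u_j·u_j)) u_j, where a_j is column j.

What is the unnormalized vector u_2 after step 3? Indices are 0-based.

u_2 = (-144/341, -216/341, -612/341)

Step 1: u_0 = a_0 = (-4, -3, 2).
Step 2: u_1 = a_1 − (6/29)·u_0 = (-63/29, 76/29, -12/29).
Step 3: u_2 = a_2 − (-5/29)·u_0 − (-115/341)·u_1 = (-144/341, -216/341, -612/341).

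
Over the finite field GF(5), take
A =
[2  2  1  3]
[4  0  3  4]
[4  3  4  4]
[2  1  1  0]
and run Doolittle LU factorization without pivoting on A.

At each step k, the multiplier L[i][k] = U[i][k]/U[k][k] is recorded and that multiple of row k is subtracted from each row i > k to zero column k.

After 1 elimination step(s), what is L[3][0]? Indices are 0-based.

Step 1: pivot at (0,0) is 2.
  row1 ← row1 − (2)·row0  ⇒  L[1][0]=2, U row1=(0, 1, 1, 3)
  row2 ← row2 − (2)·row0  ⇒  L[2][0]=2, U row2=(0, 4, 2, 3)
  row3 ← row3 − (1)·row0  ⇒  L[3][0]=1, U row3=(0, 4, 0, 2)

L[3][0] = 1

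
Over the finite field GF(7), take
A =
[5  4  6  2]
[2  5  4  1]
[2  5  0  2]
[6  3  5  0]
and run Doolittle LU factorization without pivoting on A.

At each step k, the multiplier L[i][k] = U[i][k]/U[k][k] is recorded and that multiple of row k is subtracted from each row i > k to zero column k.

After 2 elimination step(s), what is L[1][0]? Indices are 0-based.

[col 0] pivot 5
  R1 -= 6*R0 → (0, 2, 3, 3)  (L[1][0] := 6)
  R2 -= 6*R0 → (0, 2, 6, 4)  (L[2][0] := 6)
  R3 -= 4*R0 → (0, 1, 2, 6)  (L[3][0] := 4)
[col 1] pivot 2
  R2 -= 1*R1 → (0, 0, 3, 1)  (L[2][1] := 1)
  R3 -= 4*R1 → (0, 0, 4, 1)  (L[3][1] := 4)

L[1][0] = 6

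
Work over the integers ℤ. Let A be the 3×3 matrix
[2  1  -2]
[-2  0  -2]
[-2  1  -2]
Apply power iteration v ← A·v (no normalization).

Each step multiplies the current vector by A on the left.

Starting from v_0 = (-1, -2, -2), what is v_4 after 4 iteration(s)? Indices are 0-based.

v_0 = (-1, -2, -2).
v_1 = A·v_0 = (0, 6, 4).
v_2 = A·v_1 = (-2, -8, -2).
v_3 = A·v_2 = (-8, 8, 0).
v_4 = A·v_3 = (-8, 16, 24).

v_4 = (-8, 16, 24)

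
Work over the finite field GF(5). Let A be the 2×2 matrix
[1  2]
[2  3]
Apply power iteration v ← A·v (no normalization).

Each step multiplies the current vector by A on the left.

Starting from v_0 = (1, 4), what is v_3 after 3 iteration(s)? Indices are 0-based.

v_0 = (1, 4).
v_1 = A·v_0 = (4, 4).
v_2 = A·v_1 = (2, 0).
v_3 = A·v_2 = (2, 4).

v_3 = (2, 4)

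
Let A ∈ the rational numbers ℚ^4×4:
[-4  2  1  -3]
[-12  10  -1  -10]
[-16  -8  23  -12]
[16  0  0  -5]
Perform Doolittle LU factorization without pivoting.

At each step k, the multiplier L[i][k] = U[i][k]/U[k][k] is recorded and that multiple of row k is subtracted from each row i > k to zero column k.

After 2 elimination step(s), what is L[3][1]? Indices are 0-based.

k=0: U[0][0]=-4
  eliminate (1,0): mult=3, new row 1: (0, 4, -4, -1); set L[1][0]=3
  eliminate (2,0): mult=4, new row 2: (0, -16, 19, 0); set L[2][0]=4
  eliminate (3,0): mult=-4, new row 3: (0, 8, 4, -17); set L[3][0]=-4
k=1: U[1][1]=4
  eliminate (2,1): mult=-4, new row 2: (0, 0, 3, -4); set L[2][1]=-4
  eliminate (3,1): mult=2, new row 3: (0, 0, 12, -15); set L[3][1]=2

L[3][1] = 2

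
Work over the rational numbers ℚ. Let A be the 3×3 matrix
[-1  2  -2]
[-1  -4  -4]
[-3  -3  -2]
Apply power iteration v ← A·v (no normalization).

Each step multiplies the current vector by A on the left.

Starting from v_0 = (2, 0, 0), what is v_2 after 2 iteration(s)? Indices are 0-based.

v_0 = (2, 0, 0).
v_1 = A·v_0 = (-2, -2, -6).
v_2 = A·v_1 = (10, 34, 24).

v_2 = (10, 34, 24)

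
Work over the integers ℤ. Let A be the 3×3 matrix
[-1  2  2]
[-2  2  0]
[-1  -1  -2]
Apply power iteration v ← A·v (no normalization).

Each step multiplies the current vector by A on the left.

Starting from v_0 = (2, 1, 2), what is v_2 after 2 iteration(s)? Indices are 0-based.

v_0 = (2, 1, 2).
v_1 = A·v_0 = (4, -2, -7).
v_2 = A·v_1 = (-22, -12, 12).

v_2 = (-22, -12, 12)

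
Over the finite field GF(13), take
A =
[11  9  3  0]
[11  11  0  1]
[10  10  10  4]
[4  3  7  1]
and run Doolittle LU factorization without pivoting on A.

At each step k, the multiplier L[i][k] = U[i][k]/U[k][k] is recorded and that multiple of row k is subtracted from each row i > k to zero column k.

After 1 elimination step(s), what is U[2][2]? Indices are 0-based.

U[2][2] = 12

Step 1: pivot at (0,0) is 11.
  row1 ← row1 − (1)·row0  ⇒  L[1][0]=1, U row1=(0, 2, 10, 1)
  row2 ← row2 − (8)·row0  ⇒  L[2][0]=8, U row2=(0, 3, 12, 4)
  row3 ← row3 − (11)·row0  ⇒  L[3][0]=11, U row3=(0, 8, 0, 1)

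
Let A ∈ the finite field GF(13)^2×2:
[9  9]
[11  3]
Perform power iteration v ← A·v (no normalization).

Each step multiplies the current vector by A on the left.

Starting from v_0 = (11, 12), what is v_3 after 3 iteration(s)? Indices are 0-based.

v_3 = (6, 2)

v_0 = (11, 12).
v_1 = A·v_0 = (12, 1).
v_2 = A·v_1 = (0, 5).
v_3 = A·v_2 = (6, 2).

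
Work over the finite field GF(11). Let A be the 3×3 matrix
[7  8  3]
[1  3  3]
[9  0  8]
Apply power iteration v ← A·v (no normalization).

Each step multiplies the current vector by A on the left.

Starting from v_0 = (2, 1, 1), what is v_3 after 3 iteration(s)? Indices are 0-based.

v_3 = (2, 6, 3)

v_0 = (2, 1, 1).
v_1 = A·v_0 = (3, 8, 4).
v_2 = A·v_1 = (9, 6, 4).
v_3 = A·v_2 = (2, 6, 3).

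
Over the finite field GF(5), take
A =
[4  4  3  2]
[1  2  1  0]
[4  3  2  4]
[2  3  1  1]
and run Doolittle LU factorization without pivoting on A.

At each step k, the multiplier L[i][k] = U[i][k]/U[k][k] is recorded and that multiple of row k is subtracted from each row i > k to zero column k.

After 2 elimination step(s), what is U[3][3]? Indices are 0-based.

U[3][3] = 3

[col 0] pivot 4
  R1 -= 4*R0 → (0, 1, 4, 2)  (L[1][0] := 4)
  R2 -= 1*R0 → (0, 4, 4, 2)  (L[2][0] := 1)
  R3 -= 3*R0 → (0, 1, 2, 0)  (L[3][0] := 3)
[col 1] pivot 1
  R2 -= 4*R1 → (0, 0, 3, 4)  (L[2][1] := 4)
  R3 -= 1*R1 → (0, 0, 3, 3)  (L[3][1] := 1)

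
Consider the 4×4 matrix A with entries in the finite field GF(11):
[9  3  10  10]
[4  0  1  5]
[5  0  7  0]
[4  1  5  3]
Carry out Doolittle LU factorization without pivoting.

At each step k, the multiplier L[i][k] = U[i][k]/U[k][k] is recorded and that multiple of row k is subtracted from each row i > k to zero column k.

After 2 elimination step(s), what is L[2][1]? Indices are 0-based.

[col 0] pivot 9
  R1 -= 9*R0 → (0, 6, 10, 3)  (L[1][0] := 9)
  R2 -= 3*R0 → (0, 2, 10, 3)  (L[2][0] := 3)
  R3 -= 9*R0 → (0, 7, 3, 1)  (L[3][0] := 9)
[col 1] pivot 6
  R2 -= 4*R1 → (0, 0, 3, 2)  (L[2][1] := 4)
  R3 -= 3*R1 → (0, 0, 6, 3)  (L[3][1] := 3)

L[2][1] = 4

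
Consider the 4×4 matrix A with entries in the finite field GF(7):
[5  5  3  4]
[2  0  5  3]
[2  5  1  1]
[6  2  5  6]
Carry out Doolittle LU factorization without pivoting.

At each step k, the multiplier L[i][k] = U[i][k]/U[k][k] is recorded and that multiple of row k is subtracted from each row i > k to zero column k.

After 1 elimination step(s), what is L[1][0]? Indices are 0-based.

Step 1: pivot at (0,0) is 5.
  row1 ← row1 − (6)·row0  ⇒  L[1][0]=6, U row1=(0, 5, 1, 0)
  row2 ← row2 − (6)·row0  ⇒  L[2][0]=6, U row2=(0, 3, 4, 5)
  row3 ← row3 − (4)·row0  ⇒  L[3][0]=4, U row3=(0, 3, 0, 4)

L[1][0] = 6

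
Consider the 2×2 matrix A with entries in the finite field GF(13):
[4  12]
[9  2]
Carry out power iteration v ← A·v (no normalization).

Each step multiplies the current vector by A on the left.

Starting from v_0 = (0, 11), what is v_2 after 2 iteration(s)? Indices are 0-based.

v_0 = (0, 11).
v_1 = A·v_0 = (2, 9).
v_2 = A·v_1 = (12, 10).

v_2 = (12, 10)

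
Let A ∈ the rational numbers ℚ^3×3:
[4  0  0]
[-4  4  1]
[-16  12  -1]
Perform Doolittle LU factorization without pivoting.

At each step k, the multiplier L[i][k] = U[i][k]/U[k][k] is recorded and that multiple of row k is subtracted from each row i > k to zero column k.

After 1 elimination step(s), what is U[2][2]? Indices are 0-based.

U[2][2] = -1

[col 0] pivot 4
  R1 -= -1*R0 → (0, 4, 1)  (L[1][0] := -1)
  R2 -= -4*R0 → (0, 12, -1)  (L[2][0] := -4)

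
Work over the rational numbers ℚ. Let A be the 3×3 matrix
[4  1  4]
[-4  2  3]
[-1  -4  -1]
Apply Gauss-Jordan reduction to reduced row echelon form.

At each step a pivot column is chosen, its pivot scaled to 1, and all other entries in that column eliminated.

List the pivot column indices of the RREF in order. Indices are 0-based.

pivot(0,0)=4: scale R0 → (1, 1/4, 1)
  clear (1,0): R1 −= (-4)R0 → (0, 3, 7)
  clear (2,0): R2 −= (-1)R0 → (0, -15/4, 0)
pivot(1,1)=3: scale R1 → (0, 1, 7/3)
  clear (0,1): R0 −= (1/4)R1 → (1, 0, 5/12)
  clear (2,1): R2 −= (-15/4)R1 → (0, 0, 35/4)
pivot(2,2)=35/4: scale R2 → (0, 0, 1)
  clear (0,2): R0 −= (5/12)R2 → (1, 0, 0)
  clear (1,2): R1 −= (7/3)R2 → (0, 1, 0)

pivot columns: 0, 1, 2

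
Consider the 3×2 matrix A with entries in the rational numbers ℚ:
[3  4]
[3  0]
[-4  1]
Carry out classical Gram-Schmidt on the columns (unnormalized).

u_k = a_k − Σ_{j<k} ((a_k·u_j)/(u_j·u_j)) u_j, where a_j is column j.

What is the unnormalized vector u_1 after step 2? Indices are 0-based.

Step 1: u_0 = a_0 = (3, 3, -4).
Step 2: u_1 = a_1 − (4/17)·u_0 = (56/17, -12/17, 33/17).

u_1 = (56/17, -12/17, 33/17)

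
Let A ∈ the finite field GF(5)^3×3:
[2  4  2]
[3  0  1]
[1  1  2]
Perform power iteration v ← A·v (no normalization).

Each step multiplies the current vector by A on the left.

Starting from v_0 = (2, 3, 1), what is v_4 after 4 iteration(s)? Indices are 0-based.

v_4 = (2, 1, 0)

v_0 = (2, 3, 1).
v_1 = A·v_0 = (3, 2, 2).
v_2 = A·v_1 = (3, 1, 4).
v_3 = A·v_2 = (3, 3, 2).
v_4 = A·v_3 = (2, 1, 0).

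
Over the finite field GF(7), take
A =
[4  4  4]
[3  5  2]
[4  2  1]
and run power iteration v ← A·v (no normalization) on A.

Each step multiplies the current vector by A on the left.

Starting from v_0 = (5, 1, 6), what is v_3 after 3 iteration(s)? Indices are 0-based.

v_0 = (5, 1, 6).
v_1 = A·v_0 = (6, 4, 0).
v_2 = A·v_1 = (5, 3, 4).
v_3 = A·v_2 = (6, 3, 2).

v_3 = (6, 3, 2)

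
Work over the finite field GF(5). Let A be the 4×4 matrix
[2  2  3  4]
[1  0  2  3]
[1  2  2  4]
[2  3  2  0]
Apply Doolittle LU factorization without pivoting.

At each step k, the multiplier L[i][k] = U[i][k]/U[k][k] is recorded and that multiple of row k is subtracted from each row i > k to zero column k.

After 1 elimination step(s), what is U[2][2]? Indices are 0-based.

k=0: U[0][0]=2
  eliminate (1,0): mult=3, new row 1: (0, 4, 3, 1); set L[1][0]=3
  eliminate (2,0): mult=3, new row 2: (0, 1, 3, 2); set L[2][0]=3
  eliminate (3,0): mult=1, new row 3: (0, 1, 4, 1); set L[3][0]=1

U[2][2] = 3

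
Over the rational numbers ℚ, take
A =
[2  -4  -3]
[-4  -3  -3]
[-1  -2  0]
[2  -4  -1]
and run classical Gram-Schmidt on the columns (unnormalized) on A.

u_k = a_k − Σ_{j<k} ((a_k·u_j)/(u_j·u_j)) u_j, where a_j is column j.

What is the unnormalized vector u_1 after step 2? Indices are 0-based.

u_1 = (-96/25, -83/25, -52/25, -96/25)

Step 1: u_0 = a_0 = (2, -4, -1, 2).
Step 2: u_1 = a_1 − (-2/25)·u_0 = (-96/25, -83/25, -52/25, -96/25).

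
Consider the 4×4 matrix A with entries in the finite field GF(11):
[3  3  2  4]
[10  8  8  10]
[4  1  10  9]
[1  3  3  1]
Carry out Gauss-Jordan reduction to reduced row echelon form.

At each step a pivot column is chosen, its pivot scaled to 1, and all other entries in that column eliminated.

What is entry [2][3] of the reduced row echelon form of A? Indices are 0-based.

pivot(0,0)=3: scale R0 → (1, 1, 8, 5)
  clear (1,0): R1 −= (10)R0 → (0, 9, 5, 4)
  clear (2,0): R2 −= (4)R0 → (0, 8, 0, 0)
  clear (3,0): R3 −= (1)R0 → (0, 2, 6, 7)
pivot(1,1)=9: scale R1 → (0, 1, 3, 9)
  clear (0,1): R0 −= (1)R1 → (1, 0, 5, 7)
  clear (2,1): R2 −= (8)R1 → (0, 0, 9, 5)
  clear (3,1): R3 −= (2)R1 → (0, 0, 0, 0)
pivot(2,2)=9: scale R2 → (0, 0, 1, 3)
  clear (0,2): R0 −= (5)R2 → (1, 0, 0, 3)
  clear (1,2): R1 −= (3)R2 → (0, 1, 0, 0)
col 3: no nonzero at/below row 3; advance.

M[2][3] = 3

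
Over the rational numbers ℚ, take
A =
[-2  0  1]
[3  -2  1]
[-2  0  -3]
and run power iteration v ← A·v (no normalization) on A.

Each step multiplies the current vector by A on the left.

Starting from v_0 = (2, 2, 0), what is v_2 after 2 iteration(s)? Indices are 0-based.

v_2 = (4, -20, 20)

v_0 = (2, 2, 0).
v_1 = A·v_0 = (-4, 2, -4).
v_2 = A·v_1 = (4, -20, 20).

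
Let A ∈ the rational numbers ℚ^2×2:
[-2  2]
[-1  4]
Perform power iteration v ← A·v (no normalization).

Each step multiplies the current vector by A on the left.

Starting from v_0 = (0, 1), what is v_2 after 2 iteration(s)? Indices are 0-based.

v_2 = (4, 14)

v_0 = (0, 1).
v_1 = A·v_0 = (2, 4).
v_2 = A·v_1 = (4, 14).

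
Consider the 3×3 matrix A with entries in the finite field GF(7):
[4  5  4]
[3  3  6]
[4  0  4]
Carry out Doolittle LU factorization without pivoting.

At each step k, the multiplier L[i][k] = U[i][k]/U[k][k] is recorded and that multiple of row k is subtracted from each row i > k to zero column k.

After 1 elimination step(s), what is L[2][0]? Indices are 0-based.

[col 0] pivot 4
  R1 -= 6*R0 → (0, 1, 3)  (L[1][0] := 6)
  R2 -= 1*R0 → (0, 2, 0)  (L[2][0] := 1)

L[2][0] = 1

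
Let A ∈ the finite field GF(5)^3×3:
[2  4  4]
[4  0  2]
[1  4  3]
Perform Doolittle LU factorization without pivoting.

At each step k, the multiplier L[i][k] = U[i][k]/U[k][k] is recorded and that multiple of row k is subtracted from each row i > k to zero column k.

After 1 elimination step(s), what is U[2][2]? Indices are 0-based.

Step 1: pivot at (0,0) is 2.
  row1 ← row1 − (2)·row0  ⇒  L[1][0]=2, U row1=(0, 2, 4)
  row2 ← row2 − (3)·row0  ⇒  L[2][0]=3, U row2=(0, 2, 1)

U[2][2] = 1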